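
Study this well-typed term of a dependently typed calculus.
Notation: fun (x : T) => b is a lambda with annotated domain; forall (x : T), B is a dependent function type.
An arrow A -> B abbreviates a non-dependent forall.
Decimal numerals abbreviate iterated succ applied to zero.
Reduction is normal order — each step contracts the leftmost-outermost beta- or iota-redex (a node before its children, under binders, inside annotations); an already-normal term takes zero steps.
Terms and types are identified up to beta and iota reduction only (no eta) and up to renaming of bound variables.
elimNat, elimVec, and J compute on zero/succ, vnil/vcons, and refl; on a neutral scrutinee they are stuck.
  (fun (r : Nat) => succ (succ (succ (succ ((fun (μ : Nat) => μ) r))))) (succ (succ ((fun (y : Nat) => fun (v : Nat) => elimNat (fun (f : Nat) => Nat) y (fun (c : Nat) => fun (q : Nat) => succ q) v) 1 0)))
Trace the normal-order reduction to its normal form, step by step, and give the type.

normal-order reduction sequence:
  (fun (r : Nat) => succ (succ (succ (succ ((fun (μ : Nat) => μ) r))))) (succ (succ ((fun (y : Nat) => fun (v : Nat) => elimNat (fun (f : Nat) => Nat) y (fun (c : Nat) => fun (q : Nat) => succ q) v) 1 0)))
  ~> succ (succ (succ (succ ((fun (r : Nat) => r) (succ (succ ((fun (μ : Nat) => fun (y : Nat) => elimNat (fun (v : Nat) => Nat) μ (fun (f : Nat) => fun (c : Nat) => succ c) y) 1 0)))))))
  ~> succ (succ (succ (succ (succ (succ ((fun (r : Nat) => fun (μ : Nat) => elimNat (fun (y : Nat) => Nat) r (fun (v : Nat) => fun (f : Nat) => succ f) μ) 1 0))))))
  ~> succ (succ (succ (succ (succ (succ ((fun (r : Nat) => elimNat (fun (μ : Nat) => Nat) 1 (fun (y : Nat) => fun (v : Nat) => succ v) r) 0))))))
  ~> succ (succ (succ (succ (succ (succ (elimNat (fun (r : Nat) => Nat) 1 (fun (μ : Nat) => fun (y : Nat) => succ y) 0))))))
  ~> 7
inferred type:
  Nat


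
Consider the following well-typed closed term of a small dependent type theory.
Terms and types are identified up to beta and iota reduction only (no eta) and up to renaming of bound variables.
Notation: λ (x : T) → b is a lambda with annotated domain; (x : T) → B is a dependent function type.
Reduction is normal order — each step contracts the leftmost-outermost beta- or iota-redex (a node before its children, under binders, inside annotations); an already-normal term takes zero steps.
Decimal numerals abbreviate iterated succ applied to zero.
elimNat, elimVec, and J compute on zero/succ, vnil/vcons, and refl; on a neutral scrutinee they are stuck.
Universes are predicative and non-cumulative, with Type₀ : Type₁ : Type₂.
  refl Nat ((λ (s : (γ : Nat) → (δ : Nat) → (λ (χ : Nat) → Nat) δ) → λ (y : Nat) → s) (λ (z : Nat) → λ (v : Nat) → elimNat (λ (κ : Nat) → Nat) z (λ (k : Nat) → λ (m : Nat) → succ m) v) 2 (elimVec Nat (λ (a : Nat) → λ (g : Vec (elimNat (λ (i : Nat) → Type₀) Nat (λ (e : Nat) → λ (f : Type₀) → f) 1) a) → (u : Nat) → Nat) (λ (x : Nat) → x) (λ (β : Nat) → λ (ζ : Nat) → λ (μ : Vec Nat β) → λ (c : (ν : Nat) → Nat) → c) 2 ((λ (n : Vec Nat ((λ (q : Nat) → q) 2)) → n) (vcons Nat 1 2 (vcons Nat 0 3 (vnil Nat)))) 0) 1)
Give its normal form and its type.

reduced normal form:
  refl Nat 1
type:
  Eq Nat 1 1


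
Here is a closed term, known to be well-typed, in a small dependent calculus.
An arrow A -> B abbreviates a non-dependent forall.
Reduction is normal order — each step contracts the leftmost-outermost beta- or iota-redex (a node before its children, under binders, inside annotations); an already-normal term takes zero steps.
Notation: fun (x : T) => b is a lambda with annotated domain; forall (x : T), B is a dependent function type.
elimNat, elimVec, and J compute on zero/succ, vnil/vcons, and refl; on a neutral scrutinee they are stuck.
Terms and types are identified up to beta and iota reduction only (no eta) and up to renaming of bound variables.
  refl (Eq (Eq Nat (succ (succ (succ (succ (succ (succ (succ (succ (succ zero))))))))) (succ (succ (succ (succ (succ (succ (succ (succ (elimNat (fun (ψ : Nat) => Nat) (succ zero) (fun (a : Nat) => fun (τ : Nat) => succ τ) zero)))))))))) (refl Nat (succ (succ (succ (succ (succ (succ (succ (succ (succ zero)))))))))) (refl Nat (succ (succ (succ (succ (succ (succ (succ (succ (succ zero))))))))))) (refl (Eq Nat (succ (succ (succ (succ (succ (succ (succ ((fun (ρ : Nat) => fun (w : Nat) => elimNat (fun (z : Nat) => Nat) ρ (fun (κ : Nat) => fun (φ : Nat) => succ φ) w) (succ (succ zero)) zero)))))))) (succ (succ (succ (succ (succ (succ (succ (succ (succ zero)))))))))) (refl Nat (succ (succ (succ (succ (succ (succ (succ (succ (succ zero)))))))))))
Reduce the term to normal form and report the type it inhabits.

reduced normal form:
  refl (Eq (Eq Nat (succ (succ (succ (succ (succ (succ (succ (succ (succ zero))))))))) (succ (succ (succ (succ (succ (succ (succ (succ (succ zero)))))))))) (refl Nat (succ (succ (succ (succ (succ (succ (succ (succ (succ zero)))))))))) (refl Nat (succ (succ (succ (succ (succ (succ (succ (succ (succ zero))))))))))) (refl (Eq Nat (succ (succ (succ (succ (succ (succ (succ (succ (succ zero))))))))) (succ (succ (succ (succ (succ (succ (succ (succ (succ zero)))))))))) (refl Nat (succ (succ (succ (succ (succ (succ (succ (succ (succ zero)))))))))))
type:
  Eq (Eq (Eq Nat (succ (succ (succ (succ (succ (succ (succ (succ (succ zero))))))))) (succ (succ (succ (succ (succ (succ (succ (succ (succ zero)))))))))) (refl Nat (succ (succ (succ (succ (succ (succ (succ (succ (succ zero)))))))))) (refl Nat (succ (succ (succ (succ (succ (succ (succ (succ (succ zero))))))))))) (refl (Eq Nat (succ (succ (succ (succ (succ (succ (succ (succ (succ zero))))))))) (succ (succ (succ (succ (succ (succ (succ (succ (succ zero)))))))))) (refl Nat (succ (succ (succ (succ (succ (succ (succ (succ (succ zero))))))))))) (refl (Eq Nat (succ (succ (succ (succ (succ (succ (succ (succ (succ zero))))))))) (succ (succ (succ (succ (succ (succ (succ (succ (succ zero)))))))))) (refl Nat (succ (succ (succ (succ (succ (succ (succ (succ (succ zero)))))))))))


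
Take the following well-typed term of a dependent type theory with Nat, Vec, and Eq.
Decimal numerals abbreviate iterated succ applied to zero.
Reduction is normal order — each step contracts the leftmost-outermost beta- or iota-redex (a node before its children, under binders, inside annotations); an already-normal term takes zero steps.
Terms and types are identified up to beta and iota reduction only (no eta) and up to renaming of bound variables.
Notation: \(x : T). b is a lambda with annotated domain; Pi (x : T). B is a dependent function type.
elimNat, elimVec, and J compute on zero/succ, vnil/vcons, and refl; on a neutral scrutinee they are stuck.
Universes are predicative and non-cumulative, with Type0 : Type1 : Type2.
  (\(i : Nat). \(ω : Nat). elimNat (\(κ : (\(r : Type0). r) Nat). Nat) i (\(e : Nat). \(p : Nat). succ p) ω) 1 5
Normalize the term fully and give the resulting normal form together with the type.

normal form:
  6
inferred type:
  Nat


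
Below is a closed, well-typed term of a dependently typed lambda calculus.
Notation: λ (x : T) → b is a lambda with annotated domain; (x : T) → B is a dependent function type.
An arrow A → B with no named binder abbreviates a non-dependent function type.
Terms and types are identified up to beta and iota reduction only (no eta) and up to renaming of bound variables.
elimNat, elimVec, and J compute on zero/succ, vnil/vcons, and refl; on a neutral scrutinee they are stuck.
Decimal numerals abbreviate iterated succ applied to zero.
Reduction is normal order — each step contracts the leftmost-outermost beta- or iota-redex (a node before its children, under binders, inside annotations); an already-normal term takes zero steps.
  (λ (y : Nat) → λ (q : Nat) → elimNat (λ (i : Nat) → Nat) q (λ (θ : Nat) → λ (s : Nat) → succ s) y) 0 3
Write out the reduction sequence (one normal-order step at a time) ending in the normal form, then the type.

normal-order reduction:
  (λ (y : Nat) → λ (q : Nat) → elimNat (λ (i : Nat) → Nat) q (λ (θ : Nat) → λ (s : Nat) → succ s) y) 0 3
  ~> (λ (y : Nat) → elimNat (λ (q : Nat) → Nat) y (λ (i : Nat) → λ (θ : Nat) → succ θ) 0) 3
  ~> elimNat (λ (y : Nat) → Nat) 3 (λ (q : Nat) → λ (i : Nat) → succ i) 0
  ~> 3
inferred type:
  Nat


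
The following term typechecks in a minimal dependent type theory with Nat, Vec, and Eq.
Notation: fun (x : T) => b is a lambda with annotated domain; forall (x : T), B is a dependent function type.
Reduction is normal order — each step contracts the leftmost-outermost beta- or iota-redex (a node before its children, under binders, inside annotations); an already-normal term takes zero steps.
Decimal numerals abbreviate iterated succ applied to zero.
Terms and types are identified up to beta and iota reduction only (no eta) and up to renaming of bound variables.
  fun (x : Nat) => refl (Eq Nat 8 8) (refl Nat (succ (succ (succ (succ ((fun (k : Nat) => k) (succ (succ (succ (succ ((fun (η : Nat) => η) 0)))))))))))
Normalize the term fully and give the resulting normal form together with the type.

normal form:
  fun (x : Nat) => refl (Eq Nat 8 8) (refl Nat 8)
type:
  forall (x : Nat), Eq (Eq Nat 8 8) (refl Nat 8) (refl Nat 8)
observation: 2 normal-order steps normalize the term, beginning with a beta-redex.


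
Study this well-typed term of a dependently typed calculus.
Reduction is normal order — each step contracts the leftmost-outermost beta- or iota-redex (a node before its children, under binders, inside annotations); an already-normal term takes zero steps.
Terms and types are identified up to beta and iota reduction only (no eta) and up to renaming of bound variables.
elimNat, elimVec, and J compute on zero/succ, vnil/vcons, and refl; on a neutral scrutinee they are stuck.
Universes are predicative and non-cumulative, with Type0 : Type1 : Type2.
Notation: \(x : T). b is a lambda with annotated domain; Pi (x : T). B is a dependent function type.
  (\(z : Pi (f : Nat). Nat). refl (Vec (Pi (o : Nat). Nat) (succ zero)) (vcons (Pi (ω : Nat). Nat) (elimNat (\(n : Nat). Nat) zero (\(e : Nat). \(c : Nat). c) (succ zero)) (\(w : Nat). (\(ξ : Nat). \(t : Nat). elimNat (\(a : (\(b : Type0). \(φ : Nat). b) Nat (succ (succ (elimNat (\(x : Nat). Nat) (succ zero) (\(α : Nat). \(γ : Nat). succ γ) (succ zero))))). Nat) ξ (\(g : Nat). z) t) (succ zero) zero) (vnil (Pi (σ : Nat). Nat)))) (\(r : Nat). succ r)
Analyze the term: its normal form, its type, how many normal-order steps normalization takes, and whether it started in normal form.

resulting normal form:
  refl (Vec (Pi (z : Nat). Nat) (succ zero)) (vcons (Pi (f : Nat). Nat) zero (\(o : Nat). succ zero) (vnil (Pi (ω : Nat). Nat)))
inferred type:
  Eq (Vec (Pi (z : Nat). Nat) (succ zero)) (vcons (Pi (f : Nat). Nat) zero (\(o : Nat). succ zero) (vnil (Pi (ω : Nat). Nat))) (vcons (Pi (n : Nat). Nat) zero (\(e : Nat). succ zero) (vnil (Pi (c : Nat). Nat)))
steps to reach normal form (normal order): 8
already normal: no
first redex: a beta-redex


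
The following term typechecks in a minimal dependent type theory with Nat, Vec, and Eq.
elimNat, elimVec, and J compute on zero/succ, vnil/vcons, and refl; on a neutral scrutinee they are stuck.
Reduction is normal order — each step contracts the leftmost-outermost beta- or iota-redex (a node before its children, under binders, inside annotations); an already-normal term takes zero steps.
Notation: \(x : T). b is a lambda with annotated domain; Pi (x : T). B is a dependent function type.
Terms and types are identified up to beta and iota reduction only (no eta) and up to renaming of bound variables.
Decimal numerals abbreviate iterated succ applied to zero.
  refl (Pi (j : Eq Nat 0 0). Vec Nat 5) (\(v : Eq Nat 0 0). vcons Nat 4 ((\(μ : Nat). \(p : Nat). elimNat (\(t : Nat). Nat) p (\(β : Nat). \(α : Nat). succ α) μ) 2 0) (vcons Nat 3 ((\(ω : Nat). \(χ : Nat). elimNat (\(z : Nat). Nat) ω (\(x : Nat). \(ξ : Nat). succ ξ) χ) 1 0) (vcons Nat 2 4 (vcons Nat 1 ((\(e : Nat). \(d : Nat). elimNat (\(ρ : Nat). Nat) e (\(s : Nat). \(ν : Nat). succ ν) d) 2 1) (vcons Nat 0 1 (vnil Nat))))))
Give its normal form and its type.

resulting normal form:
  refl (Pi (j : Eq Nat 0 0). Vec Nat 5) (\(v : Eq Nat 0 0). vcons Nat 4 2 (vcons Nat 3 1 (vcons Nat 2 4 (vcons Nat 1 3 (vcons Nat 0 1 (vnil Nat))))))
type:
  Eq (Pi (j : Eq Nat 0 0). Vec Nat 5) (\(v : Eq Nat 0 0). vcons Nat 4 2 (vcons Nat 3 1 (vcons Nat 2 4 (vcons Nat 1 3 (vcons Nat 0 1 (vnil Nat)))))) (\(μ : Eq Nat 0 0). vcons Nat 4 2 (vcons Nat 3 1 (vcons Nat 2 4 (vcons Nat 1 3 (vcons Nat 0 1 (vnil Nat))))))


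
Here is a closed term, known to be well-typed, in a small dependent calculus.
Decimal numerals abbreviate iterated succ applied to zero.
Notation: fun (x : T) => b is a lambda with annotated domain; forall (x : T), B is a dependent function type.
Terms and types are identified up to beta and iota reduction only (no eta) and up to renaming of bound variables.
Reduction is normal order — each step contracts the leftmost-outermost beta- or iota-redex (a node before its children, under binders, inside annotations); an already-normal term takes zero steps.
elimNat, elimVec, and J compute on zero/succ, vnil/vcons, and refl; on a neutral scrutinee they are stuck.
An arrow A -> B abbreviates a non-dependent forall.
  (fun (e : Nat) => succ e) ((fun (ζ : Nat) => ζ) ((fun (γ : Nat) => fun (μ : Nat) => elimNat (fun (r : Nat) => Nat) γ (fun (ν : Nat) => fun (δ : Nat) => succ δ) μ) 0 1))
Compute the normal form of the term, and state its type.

normal form:
  2
type:
  Nat
observation: contracting a beta-redex first, the term normalizes in 8 steps.


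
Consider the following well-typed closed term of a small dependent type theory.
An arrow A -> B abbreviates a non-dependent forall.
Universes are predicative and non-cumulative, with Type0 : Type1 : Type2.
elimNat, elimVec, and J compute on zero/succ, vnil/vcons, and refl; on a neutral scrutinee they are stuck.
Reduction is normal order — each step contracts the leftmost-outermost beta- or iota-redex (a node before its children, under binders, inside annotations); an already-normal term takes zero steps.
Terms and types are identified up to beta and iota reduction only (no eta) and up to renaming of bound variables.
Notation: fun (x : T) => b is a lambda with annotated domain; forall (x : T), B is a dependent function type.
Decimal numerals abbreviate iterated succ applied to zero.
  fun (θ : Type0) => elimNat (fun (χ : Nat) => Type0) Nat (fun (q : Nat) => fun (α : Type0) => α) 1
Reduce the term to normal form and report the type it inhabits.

normal form:
  fun (θ : Type0) => Nat
type:
  Type0 -> Type0
observation: 4 normal-order steps normalize the term, beginning with an elimNat iota-redex.


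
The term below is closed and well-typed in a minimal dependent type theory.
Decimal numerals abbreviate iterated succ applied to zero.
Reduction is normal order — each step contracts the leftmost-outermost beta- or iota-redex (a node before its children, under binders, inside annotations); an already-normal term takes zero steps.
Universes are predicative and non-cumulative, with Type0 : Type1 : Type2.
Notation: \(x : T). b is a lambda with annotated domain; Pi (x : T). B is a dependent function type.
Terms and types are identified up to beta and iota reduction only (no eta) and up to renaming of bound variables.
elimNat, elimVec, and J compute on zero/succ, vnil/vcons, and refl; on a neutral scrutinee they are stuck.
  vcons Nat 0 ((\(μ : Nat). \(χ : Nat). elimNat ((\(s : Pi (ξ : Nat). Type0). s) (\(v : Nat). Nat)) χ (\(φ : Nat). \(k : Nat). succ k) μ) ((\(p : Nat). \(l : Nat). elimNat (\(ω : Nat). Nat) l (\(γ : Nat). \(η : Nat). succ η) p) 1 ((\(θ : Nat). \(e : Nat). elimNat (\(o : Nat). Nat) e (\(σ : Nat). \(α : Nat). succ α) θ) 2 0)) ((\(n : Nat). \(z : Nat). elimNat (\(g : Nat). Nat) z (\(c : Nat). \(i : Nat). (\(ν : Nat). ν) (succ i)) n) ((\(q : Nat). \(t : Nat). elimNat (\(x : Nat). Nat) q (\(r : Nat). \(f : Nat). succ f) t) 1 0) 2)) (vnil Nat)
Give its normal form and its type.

resulting normal form:
  vcons Nat 0 6 (vnil Nat)
inferred type:
  Vec Nat 1
observation: 38 normal-order steps normalize the term, beginning with a beta-redex.


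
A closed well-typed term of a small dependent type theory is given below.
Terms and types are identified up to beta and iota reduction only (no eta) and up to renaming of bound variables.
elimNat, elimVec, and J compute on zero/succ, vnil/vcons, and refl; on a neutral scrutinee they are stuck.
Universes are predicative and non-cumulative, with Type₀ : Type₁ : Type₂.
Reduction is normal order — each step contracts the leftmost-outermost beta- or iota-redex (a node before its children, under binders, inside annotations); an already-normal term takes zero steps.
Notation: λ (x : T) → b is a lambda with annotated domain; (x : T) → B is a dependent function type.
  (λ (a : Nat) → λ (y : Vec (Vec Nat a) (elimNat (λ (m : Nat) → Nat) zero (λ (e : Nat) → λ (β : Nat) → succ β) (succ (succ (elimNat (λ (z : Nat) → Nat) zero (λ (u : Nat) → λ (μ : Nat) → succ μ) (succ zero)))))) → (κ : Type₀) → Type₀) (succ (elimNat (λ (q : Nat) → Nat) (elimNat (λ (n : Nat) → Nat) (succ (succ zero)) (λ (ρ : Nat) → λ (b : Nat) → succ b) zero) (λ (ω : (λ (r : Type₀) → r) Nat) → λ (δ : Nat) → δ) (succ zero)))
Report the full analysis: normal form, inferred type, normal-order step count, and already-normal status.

reduced normal form:
  λ (a : Vec (Vec Nat (succ (succ (succ zero)))) (succ (succ (succ zero)))) → (y : Type₀) → Type₀
inferred type:
  (a : Vec (Vec Nat (succ (succ (succ zero)))) (succ (succ (succ zero)))) → Type₁
steps to reach normal form (normal order): 20
term was already normal: no
first contracted redex: a beta-redex


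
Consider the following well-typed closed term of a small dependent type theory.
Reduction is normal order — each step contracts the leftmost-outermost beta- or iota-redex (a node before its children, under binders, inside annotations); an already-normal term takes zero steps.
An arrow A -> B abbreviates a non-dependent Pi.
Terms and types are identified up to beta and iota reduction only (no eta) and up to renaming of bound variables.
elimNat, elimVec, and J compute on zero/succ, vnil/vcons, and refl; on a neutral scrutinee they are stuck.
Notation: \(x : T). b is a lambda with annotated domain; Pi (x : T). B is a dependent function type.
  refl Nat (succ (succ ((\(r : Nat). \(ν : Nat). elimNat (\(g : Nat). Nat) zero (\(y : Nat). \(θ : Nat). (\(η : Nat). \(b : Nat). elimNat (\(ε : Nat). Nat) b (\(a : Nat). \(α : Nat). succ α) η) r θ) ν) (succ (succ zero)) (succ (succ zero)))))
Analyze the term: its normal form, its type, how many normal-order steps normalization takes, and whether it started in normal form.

resulting normal form:
  refl Nat (succ (succ (succ (succ (succ (succ zero))))))
type:
  Eq Nat (succ (succ (succ (succ (succ (succ zero)))))) (succ (succ (succ (succ (succ (succ zero))))))
steps to reach normal form (normal order): 27
already normal: no
first redex: a beta-redex


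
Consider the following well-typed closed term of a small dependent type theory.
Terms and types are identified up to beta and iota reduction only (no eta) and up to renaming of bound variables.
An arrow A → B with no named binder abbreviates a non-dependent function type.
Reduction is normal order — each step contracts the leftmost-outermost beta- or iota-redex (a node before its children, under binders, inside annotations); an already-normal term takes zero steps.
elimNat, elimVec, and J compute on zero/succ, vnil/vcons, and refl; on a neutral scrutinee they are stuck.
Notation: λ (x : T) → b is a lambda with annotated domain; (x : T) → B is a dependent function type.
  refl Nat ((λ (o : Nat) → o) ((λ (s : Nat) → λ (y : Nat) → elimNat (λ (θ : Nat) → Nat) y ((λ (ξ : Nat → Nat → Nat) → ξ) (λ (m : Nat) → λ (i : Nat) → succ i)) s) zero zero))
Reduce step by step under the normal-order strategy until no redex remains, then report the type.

normal-order reduction:
  refl Nat ((λ (o : Nat) → o) ((λ (s : Nat) → λ (y : Nat) → elimNat (λ (θ : Nat) → Nat) y ((λ (ξ : Nat → Nat → Nat) → ξ) (λ (m : Nat) → λ (i : Nat) → succ i)) s) zero zero))
  ~> refl Nat ((λ (o : Nat) → λ (s : Nat) → elimNat (λ (y : Nat) → Nat) s ((λ (θ : Nat → Nat → Nat) → θ) (λ (ξ : Nat) → λ (m : Nat) → succ m)) o) zero zero)
  ~> refl Nat ((λ (o : Nat) → elimNat (λ (s : Nat) → Nat) o ((λ (y : Nat → Nat → Nat) → y) (λ (θ : Nat) → λ (ξ : Nat) → succ ξ)) zero) zero)
  ~> refl Nat (elimNat (λ (o : Nat) → Nat) zero ((λ (s : Nat → Nat → Nat) → s) (λ (y : Nat) → λ (θ : Nat) → succ θ)) zero)
  ~> refl Nat zero
inferred type:
  Eq Nat zero zero


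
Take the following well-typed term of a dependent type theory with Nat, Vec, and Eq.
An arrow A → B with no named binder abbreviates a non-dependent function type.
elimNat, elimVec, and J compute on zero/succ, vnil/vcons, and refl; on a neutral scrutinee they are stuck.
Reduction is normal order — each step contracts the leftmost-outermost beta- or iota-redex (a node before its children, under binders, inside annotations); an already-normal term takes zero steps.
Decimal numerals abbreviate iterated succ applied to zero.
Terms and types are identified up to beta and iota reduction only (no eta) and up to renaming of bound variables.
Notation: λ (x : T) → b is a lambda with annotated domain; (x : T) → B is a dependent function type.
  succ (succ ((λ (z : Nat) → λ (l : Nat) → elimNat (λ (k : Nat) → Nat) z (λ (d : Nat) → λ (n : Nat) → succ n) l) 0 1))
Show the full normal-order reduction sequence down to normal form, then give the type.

normal-order reduction sequence:
  succ (succ ((λ (z : Nat) → λ (l : Nat) → elimNat (λ (k : Nat) → Nat) z (λ (d : Nat) → λ (n : Nat) → succ n) l) 0 1))
  ~> succ (succ ((λ (z : Nat) → elimNat (λ (l : Nat) → Nat) 0 (λ (k : Nat) → λ (d : Nat) → succ d) z) 1))
  ~> succ (succ (elimNat (λ (z : Nat) → Nat) 0 (λ (l : Nat) → λ (k : Nat) → succ k) 1))
  ~> succ (succ ((λ (z : Nat) → λ (l : Nat) → succ l) 0 (elimNat (λ (k : Nat) → Nat) 0 (λ (d : Nat) → λ (n : Nat) → succ n) 0)))
  ~> succ (succ ((λ (z : Nat) → succ z) (elimNat (λ (l : Nat) → Nat) 0 (λ (k : Nat) → λ (d : Nat) → succ d) 0)))
  ~> succ (succ (succ (elimNat (λ (z : Nat) → Nat) 0 (λ (l : Nat) → λ (k : Nat) → succ k) 0)))
  ~> 3
type:
  Nat


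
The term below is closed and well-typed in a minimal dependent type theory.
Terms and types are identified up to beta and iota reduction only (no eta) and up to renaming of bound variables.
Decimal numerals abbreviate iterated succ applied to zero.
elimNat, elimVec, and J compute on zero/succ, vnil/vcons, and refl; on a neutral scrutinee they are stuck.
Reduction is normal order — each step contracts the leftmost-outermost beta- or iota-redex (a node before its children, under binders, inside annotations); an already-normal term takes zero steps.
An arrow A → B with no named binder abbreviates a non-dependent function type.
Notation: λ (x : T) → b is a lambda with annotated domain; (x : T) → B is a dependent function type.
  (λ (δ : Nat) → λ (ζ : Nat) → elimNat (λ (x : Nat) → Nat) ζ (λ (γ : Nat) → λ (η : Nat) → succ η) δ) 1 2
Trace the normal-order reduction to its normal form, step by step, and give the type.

normal-order reduction sequence:
  (λ (δ : Nat) → λ (ζ : Nat) → elimNat (λ (x : Nat) → Nat) ζ (λ (γ : Nat) → λ (η : Nat) → succ η) δ) 1 2
  ~> (λ (δ : Nat) → elimNat (λ (ζ : Nat) → Nat) δ (λ (x : Nat) → λ (γ : Nat) → succ γ) 1) 2
  ~> elimNat (λ (δ : Nat) → Nat) 2 (λ (ζ : Nat) → λ (x : Nat) → succ x) 1
  ~> (λ (δ : Nat) → λ (ζ : Nat) → succ ζ) 0 (elimNat (λ (x : Nat) → Nat) 2 (λ (γ : Nat) → λ (η : Nat) → succ η) 0)
  ~> (λ (δ : Nat) → succ δ) (elimNat (λ (ζ : Nat) → Nat) 2 (λ (x : Nat) → λ (γ : Nat) → succ γ) 0)
  ~> succ (elimNat (λ (δ : Nat) → Nat) 2 (λ (ζ : Nat) → λ (x : Nat) → succ x) 0)
  ~> 3
type:
  Nat


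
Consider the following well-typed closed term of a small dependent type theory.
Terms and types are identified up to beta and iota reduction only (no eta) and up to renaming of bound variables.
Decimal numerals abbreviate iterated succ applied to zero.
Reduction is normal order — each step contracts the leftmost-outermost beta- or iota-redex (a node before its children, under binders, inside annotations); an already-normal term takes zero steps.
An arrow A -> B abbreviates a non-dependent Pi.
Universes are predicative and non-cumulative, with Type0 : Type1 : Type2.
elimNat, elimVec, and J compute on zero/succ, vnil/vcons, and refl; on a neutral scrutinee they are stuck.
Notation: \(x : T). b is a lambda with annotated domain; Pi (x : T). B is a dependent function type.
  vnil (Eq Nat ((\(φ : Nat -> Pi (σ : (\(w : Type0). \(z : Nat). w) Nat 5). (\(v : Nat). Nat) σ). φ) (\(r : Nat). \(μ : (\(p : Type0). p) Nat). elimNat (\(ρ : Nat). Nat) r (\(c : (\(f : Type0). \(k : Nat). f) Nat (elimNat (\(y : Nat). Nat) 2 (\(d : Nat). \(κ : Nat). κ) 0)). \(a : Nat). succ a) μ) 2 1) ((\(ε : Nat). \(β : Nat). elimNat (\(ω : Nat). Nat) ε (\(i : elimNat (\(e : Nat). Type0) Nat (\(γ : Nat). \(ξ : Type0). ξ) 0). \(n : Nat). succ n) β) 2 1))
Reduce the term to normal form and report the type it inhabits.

resulting normal form:
  vnil (Eq Nat 3 3)
type:
  Vec (Eq Nat 3 3) 0


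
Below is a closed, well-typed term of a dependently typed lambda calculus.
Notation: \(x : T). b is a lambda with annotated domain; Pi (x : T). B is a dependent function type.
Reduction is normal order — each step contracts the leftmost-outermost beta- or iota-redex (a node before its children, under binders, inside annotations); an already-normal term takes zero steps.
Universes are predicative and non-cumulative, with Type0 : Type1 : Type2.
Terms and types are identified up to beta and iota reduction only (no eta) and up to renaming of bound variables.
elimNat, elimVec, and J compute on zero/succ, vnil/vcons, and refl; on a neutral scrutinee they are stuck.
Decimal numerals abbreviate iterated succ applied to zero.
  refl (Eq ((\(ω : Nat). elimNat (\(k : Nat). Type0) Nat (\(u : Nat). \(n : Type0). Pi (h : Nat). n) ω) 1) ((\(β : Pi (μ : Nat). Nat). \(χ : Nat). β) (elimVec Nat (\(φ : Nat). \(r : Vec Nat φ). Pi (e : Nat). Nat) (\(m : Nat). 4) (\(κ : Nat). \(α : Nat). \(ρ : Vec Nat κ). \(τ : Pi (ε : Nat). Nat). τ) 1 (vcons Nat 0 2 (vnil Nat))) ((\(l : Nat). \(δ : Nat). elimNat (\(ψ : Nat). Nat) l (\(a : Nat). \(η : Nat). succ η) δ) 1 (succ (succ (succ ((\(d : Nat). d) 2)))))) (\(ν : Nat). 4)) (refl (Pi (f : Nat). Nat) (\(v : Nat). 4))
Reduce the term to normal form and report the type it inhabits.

resulting normal form:
  refl (Eq (Pi (ω : Nat). Nat) (\(k : Nat). 4) (\(u : Nat). 4)) (refl (Pi (n : Nat). Nat) (\(h : Nat). 4))
type:
  Eq (Eq (Pi (ω : Nat). Nat) (\(k : Nat). 4) (\(u : Nat). 4)) (refl (Pi (n : Nat). Nat) (\(h : Nat). 4)) (refl (Pi (β : Nat). Nat) (\(μ : Nat). 4))
observation: the leftmost-outermost redex is a beta-redex, and normalization takes 13 steps.


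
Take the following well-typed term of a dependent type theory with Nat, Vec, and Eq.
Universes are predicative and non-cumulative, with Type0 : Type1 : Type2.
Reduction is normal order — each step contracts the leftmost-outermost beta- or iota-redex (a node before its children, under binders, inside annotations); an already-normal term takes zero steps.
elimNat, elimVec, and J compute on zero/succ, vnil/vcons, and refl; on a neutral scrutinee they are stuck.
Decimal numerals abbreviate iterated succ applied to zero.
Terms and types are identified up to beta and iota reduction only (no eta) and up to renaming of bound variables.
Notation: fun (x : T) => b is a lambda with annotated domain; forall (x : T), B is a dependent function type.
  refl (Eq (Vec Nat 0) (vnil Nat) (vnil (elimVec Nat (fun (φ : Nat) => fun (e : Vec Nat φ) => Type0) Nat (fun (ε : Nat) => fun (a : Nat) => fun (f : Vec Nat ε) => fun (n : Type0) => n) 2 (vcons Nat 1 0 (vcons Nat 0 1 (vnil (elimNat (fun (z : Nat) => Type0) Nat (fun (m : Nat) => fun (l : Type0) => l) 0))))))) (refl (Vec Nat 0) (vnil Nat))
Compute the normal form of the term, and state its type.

normal form:
  refl (Eq (Vec Nat 0) (vnil Nat) (vnil Nat)) (refl (Vec Nat 0) (vnil Nat))
inferred type:
  Eq (Eq (Vec Nat 0) (vnil Nat) (vnil Nat)) (refl (Vec Nat 0) (vnil Nat)) (refl (Vec Nat 0) (vnil Nat))
observation: 11 normal-order steps normalize the term, beginning with an elimVec iota-redex.


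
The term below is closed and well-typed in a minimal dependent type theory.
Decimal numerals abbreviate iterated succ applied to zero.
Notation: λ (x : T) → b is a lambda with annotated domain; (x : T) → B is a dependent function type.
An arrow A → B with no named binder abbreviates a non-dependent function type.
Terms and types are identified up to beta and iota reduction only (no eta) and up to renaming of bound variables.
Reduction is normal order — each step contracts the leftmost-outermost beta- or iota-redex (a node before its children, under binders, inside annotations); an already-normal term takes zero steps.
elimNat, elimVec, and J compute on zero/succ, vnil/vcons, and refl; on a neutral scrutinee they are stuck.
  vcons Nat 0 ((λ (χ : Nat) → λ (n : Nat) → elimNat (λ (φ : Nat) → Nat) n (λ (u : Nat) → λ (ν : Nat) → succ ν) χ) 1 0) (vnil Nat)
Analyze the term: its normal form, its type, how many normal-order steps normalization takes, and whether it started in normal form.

resulting normal form:
  vcons Nat 0 1 (vnil Nat)
type:
  Vec Nat 1
reduction steps (normal order): 6
term was already normal: no
first contracted redex: a beta-redex


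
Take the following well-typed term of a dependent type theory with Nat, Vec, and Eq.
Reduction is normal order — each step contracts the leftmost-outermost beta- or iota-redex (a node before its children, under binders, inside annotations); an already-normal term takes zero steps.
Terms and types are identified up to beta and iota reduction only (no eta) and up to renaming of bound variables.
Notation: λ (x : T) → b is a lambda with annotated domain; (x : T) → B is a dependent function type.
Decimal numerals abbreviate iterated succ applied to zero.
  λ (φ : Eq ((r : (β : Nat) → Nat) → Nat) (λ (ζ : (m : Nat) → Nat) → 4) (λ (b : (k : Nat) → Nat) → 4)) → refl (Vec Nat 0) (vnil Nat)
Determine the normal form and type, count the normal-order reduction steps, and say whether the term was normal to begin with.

resulting normal form:
  λ (φ : Eq ((r : (β : Nat) → Nat) → Nat) (λ (ζ : (m : Nat) → Nat) → 4) (λ (b : (k : Nat) → Nat) → 4)) → refl (Vec Nat 0) (vnil Nat)
inferred type:
  (φ : Eq ((r : (β : Nat) → Nat) → Nat) (λ (ζ : (m : Nat) → Nat) → 4) (λ (b : (k : Nat) → Nat) → 4)) → Eq (Vec Nat 0) (vnil Nat) (vnil Nat)
normal-order step count: 0
term was already normal: yes


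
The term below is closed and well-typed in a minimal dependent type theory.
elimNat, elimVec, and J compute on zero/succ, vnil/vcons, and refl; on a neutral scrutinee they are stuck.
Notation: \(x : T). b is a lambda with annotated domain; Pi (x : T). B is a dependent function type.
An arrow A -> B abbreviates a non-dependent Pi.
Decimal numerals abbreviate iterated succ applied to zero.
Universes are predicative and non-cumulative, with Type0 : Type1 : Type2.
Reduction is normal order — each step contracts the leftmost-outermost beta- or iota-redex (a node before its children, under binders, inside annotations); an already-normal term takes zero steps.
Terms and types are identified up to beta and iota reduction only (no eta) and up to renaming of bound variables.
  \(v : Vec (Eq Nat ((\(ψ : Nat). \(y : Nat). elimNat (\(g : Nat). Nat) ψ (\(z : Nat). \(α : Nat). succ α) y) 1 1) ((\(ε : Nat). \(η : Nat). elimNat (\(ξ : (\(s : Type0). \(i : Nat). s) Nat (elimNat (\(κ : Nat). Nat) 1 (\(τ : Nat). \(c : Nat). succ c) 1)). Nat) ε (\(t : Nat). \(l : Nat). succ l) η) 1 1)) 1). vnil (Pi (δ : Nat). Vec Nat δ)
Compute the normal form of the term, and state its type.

normal form:
  \(v : Vec (Eq Nat 2 2) 1). vnil (Pi (ψ : Nat). Vec Nat ψ)
type:
  Vec (Eq Nat 2 2) 1 -> Vec (Pi (v : Nat). Vec Nat v) 0


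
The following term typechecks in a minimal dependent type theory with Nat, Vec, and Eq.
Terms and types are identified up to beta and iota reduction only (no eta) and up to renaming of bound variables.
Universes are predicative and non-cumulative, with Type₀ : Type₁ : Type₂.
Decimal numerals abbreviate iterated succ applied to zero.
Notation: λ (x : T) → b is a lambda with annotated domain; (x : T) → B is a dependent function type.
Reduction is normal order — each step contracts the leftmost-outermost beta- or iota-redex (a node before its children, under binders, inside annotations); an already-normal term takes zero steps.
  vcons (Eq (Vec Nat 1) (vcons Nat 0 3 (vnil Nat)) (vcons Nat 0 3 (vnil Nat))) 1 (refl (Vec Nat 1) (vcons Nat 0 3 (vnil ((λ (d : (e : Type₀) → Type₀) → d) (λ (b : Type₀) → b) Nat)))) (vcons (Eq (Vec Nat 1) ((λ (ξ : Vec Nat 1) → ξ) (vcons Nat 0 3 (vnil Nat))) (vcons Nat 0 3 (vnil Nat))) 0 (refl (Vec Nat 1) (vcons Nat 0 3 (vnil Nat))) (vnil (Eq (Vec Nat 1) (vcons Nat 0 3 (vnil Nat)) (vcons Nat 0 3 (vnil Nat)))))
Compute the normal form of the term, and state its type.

reduced normal form:
  vcons (Eq (Vec Nat 1) (vcons Nat 0 3 (vnil Nat)) (vcons Nat 0 3 (vnil Nat))) 1 (refl (Vec Nat 1) (vcons Nat 0 3 (vnil Nat))) (vcons (Eq (Vec Nat 1) (vcons Nat 0 3 (vnil Nat)) (vcons Nat 0 3 (vnil Nat))) 0 (refl (Vec Nat 1) (vcons Nat 0 3 (vnil Nat))) (vnil (Eq (Vec Nat 1) (vcons Nat 0 3 (vnil Nat)) (vcons Nat 0 3 (vnil Nat)))))
the term's type:
  Vec (Eq (Vec Nat 1) (vcons Nat 0 3 (vnil Nat)) (vcons Nat 0 3 (vnil Nat))) 2


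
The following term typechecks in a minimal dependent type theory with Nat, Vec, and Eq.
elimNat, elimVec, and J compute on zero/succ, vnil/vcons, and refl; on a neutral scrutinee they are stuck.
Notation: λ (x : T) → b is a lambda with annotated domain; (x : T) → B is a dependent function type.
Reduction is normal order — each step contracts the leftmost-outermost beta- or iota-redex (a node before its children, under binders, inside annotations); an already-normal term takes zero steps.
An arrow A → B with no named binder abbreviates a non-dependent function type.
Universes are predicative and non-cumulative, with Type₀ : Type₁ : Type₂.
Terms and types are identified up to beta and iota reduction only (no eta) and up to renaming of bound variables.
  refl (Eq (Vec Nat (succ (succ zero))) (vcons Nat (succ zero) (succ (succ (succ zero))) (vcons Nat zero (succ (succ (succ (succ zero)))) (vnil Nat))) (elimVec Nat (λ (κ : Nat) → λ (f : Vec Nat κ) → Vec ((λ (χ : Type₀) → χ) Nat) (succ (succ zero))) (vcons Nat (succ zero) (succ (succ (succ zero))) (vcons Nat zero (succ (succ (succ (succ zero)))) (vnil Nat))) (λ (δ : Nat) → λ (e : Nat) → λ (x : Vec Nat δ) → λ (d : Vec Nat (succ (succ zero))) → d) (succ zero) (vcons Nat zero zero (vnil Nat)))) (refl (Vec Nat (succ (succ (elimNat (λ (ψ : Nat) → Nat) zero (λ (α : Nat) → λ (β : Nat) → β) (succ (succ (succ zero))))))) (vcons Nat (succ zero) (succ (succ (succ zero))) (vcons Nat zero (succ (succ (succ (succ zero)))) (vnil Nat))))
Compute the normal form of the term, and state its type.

normal form:
  refl (Eq (Vec Nat (succ (succ zero))) (vcons Nat (succ zero) (succ (succ (succ zero))) (vcons Nat zero (succ (succ (succ (succ zero)))) (vnil Nat))) (vcons Nat (succ zero) (succ (succ (succ zero))) (vcons Nat zero (succ (succ (succ (succ zero)))) (vnil Nat)))) (refl (Vec Nat (succ (succ zero))) (vcons Nat (succ zero) (succ (succ (succ zero))) (vcons Nat zero (succ (succ (succ (succ zero)))) (vnil Nat))))
the term's type:
  Eq (Eq (Vec Nat (succ (succ zero))) (vcons Nat (succ zero) (succ (succ (succ zero))) (vcons Nat zero (succ (succ (succ (succ zero)))) (vnil Nat))) (vcons Nat (succ zero) (succ (succ (succ zero))) (vcons Nat zero (succ (succ (succ (succ zero)))) (vnil Nat)))) (refl (Vec Nat (succ (succ zero))) (vcons Nat (succ zero) (succ (succ (succ zero))) (vcons Nat zero (succ (succ (succ (succ zero)))) (vnil Nat)))) (refl (Vec Nat (succ (succ zero))) (vcons Nat (succ zero) (succ (succ (succ zero))) (vcons Nat zero (succ (succ (succ (succ zero)))) (vnil Nat))))


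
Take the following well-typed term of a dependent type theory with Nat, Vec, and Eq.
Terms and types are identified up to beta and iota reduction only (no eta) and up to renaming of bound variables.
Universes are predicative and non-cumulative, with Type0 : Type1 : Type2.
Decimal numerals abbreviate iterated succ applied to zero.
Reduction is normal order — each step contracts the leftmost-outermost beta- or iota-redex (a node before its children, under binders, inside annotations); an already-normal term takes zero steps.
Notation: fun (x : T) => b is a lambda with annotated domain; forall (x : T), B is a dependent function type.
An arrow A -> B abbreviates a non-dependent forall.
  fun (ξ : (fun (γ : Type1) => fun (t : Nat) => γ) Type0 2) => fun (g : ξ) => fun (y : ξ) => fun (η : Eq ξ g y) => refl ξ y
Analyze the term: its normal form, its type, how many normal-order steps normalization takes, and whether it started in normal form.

normal form:
  fun (ξ : Type0) => fun (γ : ξ) => fun (t : ξ) => fun (g : Eq ξ γ t) => refl ξ t
type:
  forall (ξ : Type0), forall (γ : ξ), forall (t : ξ), Eq ξ γ t -> Eq ξ t t
reduction steps (normal order): 2
already normal: no
first contracted redex: a beta-redex


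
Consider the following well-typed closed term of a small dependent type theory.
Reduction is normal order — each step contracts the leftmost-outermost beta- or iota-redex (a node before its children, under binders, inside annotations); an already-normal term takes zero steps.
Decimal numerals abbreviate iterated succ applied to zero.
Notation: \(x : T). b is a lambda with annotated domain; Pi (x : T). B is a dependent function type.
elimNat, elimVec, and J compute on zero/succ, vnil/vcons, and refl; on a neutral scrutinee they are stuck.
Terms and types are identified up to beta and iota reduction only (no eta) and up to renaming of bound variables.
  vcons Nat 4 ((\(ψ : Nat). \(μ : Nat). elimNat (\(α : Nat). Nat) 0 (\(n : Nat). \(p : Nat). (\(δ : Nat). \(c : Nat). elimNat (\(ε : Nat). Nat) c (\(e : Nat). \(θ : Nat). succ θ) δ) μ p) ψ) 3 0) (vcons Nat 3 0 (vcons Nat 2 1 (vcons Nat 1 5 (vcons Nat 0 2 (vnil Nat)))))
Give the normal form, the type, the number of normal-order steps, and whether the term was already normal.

normal form:
  vcons Nat 4 0 (vcons Nat 3 0 (vcons Nat 2 1 (vcons Nat 1 5 (vcons Nat 0 2 (vnil Nat)))))
inferred type:
  Vec Nat 5
normal-order step count: 21
term was already normal: no
first redex: a beta-redex


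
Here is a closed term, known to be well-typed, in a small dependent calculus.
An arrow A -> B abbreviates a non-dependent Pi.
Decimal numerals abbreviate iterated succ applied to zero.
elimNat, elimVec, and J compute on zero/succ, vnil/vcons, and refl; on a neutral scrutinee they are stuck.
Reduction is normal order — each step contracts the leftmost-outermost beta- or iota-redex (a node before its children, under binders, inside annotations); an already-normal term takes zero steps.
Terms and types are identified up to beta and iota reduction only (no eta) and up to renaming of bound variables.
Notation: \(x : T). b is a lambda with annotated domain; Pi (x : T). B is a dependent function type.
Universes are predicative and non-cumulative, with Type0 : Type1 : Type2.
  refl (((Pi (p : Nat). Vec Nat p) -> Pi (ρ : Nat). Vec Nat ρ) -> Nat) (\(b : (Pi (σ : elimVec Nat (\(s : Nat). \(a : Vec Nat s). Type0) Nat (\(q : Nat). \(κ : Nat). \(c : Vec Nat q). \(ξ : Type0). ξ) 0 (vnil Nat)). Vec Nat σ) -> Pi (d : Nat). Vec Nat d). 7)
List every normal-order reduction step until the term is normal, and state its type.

reduction (normal order):
  refl (((Pi (p : Nat). Vec Nat p) -> Pi (ρ : Nat). Vec Nat ρ) -> Nat) (\(b : (Pi (σ : elimVec Nat (\(s : Nat). \(a : Vec Nat s). Type0) Nat (\(q : Nat). \(κ : Nat). \(c : Vec Nat q). \(ξ : Type0). ξ) 0 (vnil Nat)). Vec Nat σ) -> Pi (d : Nat). Vec Nat d). 7)
  ~> refl (((Pi (p : Nat). Vec Nat p) -> Pi (ρ : Nat). Vec Nat ρ) -> Nat) (\(b : (Pi (σ : Nat). Vec Nat σ) -> Pi (s : Nat). Vec Nat s). 7)
the term's type:
  Eq (((Pi (p : Nat). Vec Nat p) -> Pi (ρ : Nat). Vec Nat ρ) -> Nat) (\(b : (Pi (σ : Nat). Vec Nat σ) -> Pi (s : Nat). Vec Nat s). 7) (\(a : (Pi (q : Nat). Vec Nat q) -> Pi (κ : Nat). Vec Nat κ). 7)
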